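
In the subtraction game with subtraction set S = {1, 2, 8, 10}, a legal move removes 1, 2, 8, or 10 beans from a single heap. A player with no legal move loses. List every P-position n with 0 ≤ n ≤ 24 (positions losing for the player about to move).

n :  0  1  2  3  4  5  6  7  8  9 10 11 12 13 14 15 16 17 18 19 20 21 22 23 24
G :  0  1  2  0  1  2  0  1  2  0  1  2  0  1  2  0  1  2  0  1  2  0  1  2  0
P-positions are exactly the n with G(n) = 0.

0, 3, 6, 9, 12, 15, 18, 21, 24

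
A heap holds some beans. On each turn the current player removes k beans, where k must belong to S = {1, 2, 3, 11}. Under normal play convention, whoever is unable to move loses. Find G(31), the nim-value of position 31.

3

G(0) = 0
G(1) = mex{0} = 1
G(2) = mex{1,0} = 2
G(3) = mex{2,1,0} = 3
G(4) = mex{3,2,1} = 0
G(5) = mex{0,3,2} = 1
G(6) = mex{1,0,3} = 2
G(7) = mex{2,1,0} = 3
G(8) = mex{3,2,1} = 0
G(9) = mex{0,3,2} = 1
G(10) = mex{1,0,3} = 2
G(11) = mex{2,1,0,0} = 3
G(12) = mex{3,2,1,1} = 0
G(13) = mex{0,3,2,2} = 1
G(14) = mex{1,0,3,3} = 2
G(15) = mex{2,1,0,0} = 3
G(16) = mex{3,2,1,1} = 0
G(17) = mex{0,3,2,2} = 1
G(18) = mex{1,0,3,3} = 2
G(19) = mex{2,1,0,0} = 3
G(20) = mex{3,2,1,1} = 0
G(21) = mex{0,3,2,2} = 1
G(22) = mex{1,0,3,3} = 2
G(23) = mex{2,1,0,0} = 3
G(24) = mex{3,2,1,1} = 0
G(25) = mex{0,3,2,2} = 1
G(26) = mex{1,0,3,3} = 2
G(27) = mex{2,1,0,0} = 3
G(28) = mex{3,2,1,1} = 0
G(29) = mex{0,3,2,2} = 1
G(30) = mex{1,0,3,3} = 2
G(31) = mex{2,1,0,0} = 3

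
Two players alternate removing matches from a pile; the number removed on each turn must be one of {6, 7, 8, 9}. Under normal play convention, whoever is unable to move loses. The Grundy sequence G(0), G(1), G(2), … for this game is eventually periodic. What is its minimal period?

15

n :  0  1  2  3  4  5  6  7  8  9 10 11 12 13 14 15 16 17 18 19 20 21 22 23 24 25 26 27 28 29 30 31
G :  0  0  0  0  0  0  1  1  1  1  1  1  2  2  2  0  0  0  0  0  0  1  1  1  1  1  1  2  2  2  0  0
G(n+15) = G(n) holds for n = 0,…,8 (a full window of length max(S) = 9), so the sequence is purely periodic with period 15.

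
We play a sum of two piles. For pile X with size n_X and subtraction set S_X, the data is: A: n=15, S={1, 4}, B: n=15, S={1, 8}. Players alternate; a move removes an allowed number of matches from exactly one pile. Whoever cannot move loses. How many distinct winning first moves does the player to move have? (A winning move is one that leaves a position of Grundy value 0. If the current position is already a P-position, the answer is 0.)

Pile A, S = {1, 4}:
G(0) = 0
G(1) = mex{0} = 1
G(2) = mex{1} = 0
G(3) = mex{0} = 1
G(4) = mex{1,0} = 2
G(5) = mex{2,1} = 0
G(6) = mex{0,0} = 1
G(7) = mex{1,1} = 0
G(8) = mex{0,2} = 1
G(9) = mex{1,0} = 2
G(10) = mex{2,1} = 0
G(11) = mex{0,0} = 1
G(12) = mex{1,1} = 0
G(13) = mex{0,2} = 1
G(14) = mex{1,0} = 2
G(15) = mex{2,1} = 0
G_A(15) = 0.
Pile B, S = {1, 8}:
G(0) = 0
G(1) = mex{0} = 1
G(2) = mex{1} = 0
G(3) = mex{0} = 1
G(4) = mex{1} = 0
G(5) = mex{0} = 1
G(6) = mex{1} = 0
G(7) = mex{0} = 1
G(8) = mex{1,0} = 2
G(9) = mex{2,1} = 0
G(10) = mex{0,0} = 1
G(11) = mex{1,1} = 0
G(12) = mex{0,0} = 1
G(13) = mex{1,1} = 0
G(14) = mex{0,0} = 1
G(15) = mex{1,1} = 0
G_B(15) = 0.
Combined Grundy value = 0 ⊕ 0 = 0.
A winning move leaves total XOR = 0, i.e. changes one component's Grundy value g to g ⊕ X where X is the current total.
Pile A: target g' = 0⊕0 = 0, but every legal move changes the Grundy value (mex property), so 0 moves.
Pile B: target g' = 0⊕0 = 0, but every legal move changes the Grundy value (mex property), so 0 moves.

0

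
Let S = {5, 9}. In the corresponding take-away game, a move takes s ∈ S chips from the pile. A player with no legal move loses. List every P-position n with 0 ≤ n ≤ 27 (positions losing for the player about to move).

0, 1, 2, 3, 4, 14, 15, 16, 17, 18

G(0) = 0
G(1) = mex{} = 0
G(2) = mex{} = 0
G(3) = mex{} = 0
G(4) = mex{} = 0
G(5) = mex{0} = 1
G(6) = mex{0} = 1
G(7) = mex{0} = 1
G(8) = mex{0} = 1
G(9) = mex{0,0} = 1
G(10) = mex{1,0} = 2
G(11) = mex{1,0} = 2
G(12) = mex{1,0} = 2
G(13) = mex{1,0} = 2
G(14) = mex{1,1} = 0
G(15) = mex{2,1} = 0
G(16) = mex{2,1} = 0
G(17) = mex{2,1} = 0
G(18) = mex{2,1} = 0
G(19) = mex{0,2} = 1
G(20) = mex{0,2} = 1
G(21) = mex{0,2} = 1
G(22) = mex{0,2} = 1
G(23) = mex{0,0} = 1
G(24) = mex{1,0} = 2
G(25) = mex{1,0} = 2
G(26) = mex{1,0} = 2
G(27) = mex{1,0} = 2
P-positions are exactly the n with G(n) = 0.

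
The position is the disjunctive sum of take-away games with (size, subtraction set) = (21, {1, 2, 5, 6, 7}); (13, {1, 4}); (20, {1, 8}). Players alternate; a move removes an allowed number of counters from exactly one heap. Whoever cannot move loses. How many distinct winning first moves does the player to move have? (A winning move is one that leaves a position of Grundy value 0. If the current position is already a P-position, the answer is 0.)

Heap A, S = {1, 2, 5, 6, 7}:
n :  0  1  2  3  4  5  6  7  8  9 10 11 12 13 14 15 16 17 18 19 20 21
G :  0  1  2  0  1  2  3  4  5  3  4  0  1  2  0  1  2  3  4  5  3  4
G_A(21) = 4.
Heap B, S = {1, 4}:
G(0) = 0
G(1) = mex{0} = 1
G(2) = mex{1} = 0
G(3) = mex{0} = 1
G(4) = mex{1,0} = 2
G(5) = mex{2,1} = 0
G(6) = mex{0,0} = 1
G(7) = mex{1,1} = 0
G(8) = mex{0,2} = 1
G(9) = mex{1,0} = 2
G(10) = mex{2,1} = 0
G(11) = mex{0,0} = 1
G(12) = mex{1,1} = 0
G(13) = mex{0,2} = 1
G_B(13) = 1.
Heap C, S = {1, 8}:
n :  0  1  2  3  4  5  6  7  8  9 10 11 12 13 14 15 16 17 18 19 20
G :  0  1  0  1  0  1  0  1  2  0  1  0  1  0  1  0  1  2  0  1  0
G_C(20) = 0.
Combined Grundy value = 4 ⊕ 1 ⊕ 0 = 5.
A winning move leaves total XOR = 0, i.e. changes one component's Grundy value g to g ⊕ X where X is the current total.
Heap A: need g' = 4⊕5 = 1. Options: 21−1→G=3, 21−2→G=5, 21−5→G=2, 21−6→G=1, 21−7→G=0. Hits: 1.
Heap B: need g' = 1⊕5 = 4. Options: 13−1→G=0, 13−4→G=2. Hits: 0.
Heap C: need g' = 0⊕5 = 5. Options: 20−1→G=1, 20−8→G=1. Hits: 0.

1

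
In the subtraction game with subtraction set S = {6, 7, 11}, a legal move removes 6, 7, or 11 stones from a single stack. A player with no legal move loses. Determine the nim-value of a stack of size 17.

0

n :  0  1  2  3  4  5  6  7  8  9 10 11 12 13 14 15 16 17
G :  0  0  0  0  0  0  1  1  1  1  1  1  2  2  2  2  2  0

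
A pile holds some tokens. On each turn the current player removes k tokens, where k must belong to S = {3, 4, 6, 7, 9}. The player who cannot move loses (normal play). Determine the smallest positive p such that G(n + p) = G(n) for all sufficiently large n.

G(0) = 0
G(1) = mex{} = 0
G(2) = mex{} = 0
G(3) = mex{0} = 1
G(4) = mex{0,0} = 1
G(5) = mex{0,0} = 1
G(6) = mex{1,0,0} = 2
G(7) = mex{1,1,0,0} = 2
G(8) = mex{1,1,0,0} = 2
G(9) = mex{2,1,1,0,0} = 3
G(10) = mex{2,2,1,1,0} = 3
G(11) = mex{2,2,1,1,0} = 3
G(12) = mex{3,2,2,1,1} = 0
G(13) = mex{3,3,2,2,1} = 0
G(14) = mex{3,3,2,2,1} = 0
G(15) = mex{0,3,3,2,2} = 1
G(16) = mex{0,0,3,3,2} = 1
G(17) = mex{0,0,3,3,2} = 1
G(18) = mex{1,0,0,3,3} = 2
G(19) = mex{1,1,0,0,3} = 2
G(20) = mex{1,1,0,0,3} = 2
G(21) = mex{2,1,1,0,0} = 3
G(22) = mex{2,2,1,1,0} = 3
G(23) = mex{2,2,1,1,0} = 3
G(24) = mex{3,2,2,1,1} = 0
G(25) = mex{3,3,2,2,1} = 0
G(n+12) = G(n) holds for n = 0,…,8 (a full window of length max(S) = 9), so the sequence is purely periodic with period 12.

12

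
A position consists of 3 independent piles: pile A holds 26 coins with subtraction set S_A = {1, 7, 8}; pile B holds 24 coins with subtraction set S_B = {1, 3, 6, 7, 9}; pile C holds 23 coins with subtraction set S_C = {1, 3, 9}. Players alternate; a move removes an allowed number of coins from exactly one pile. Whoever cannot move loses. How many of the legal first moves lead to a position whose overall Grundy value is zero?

Pile A, S = {1, 7, 8}:
n :  0  1  2  3  4  5  6  7  8  9 10 11 12 13 14 15 16 17 18 19 20 21 22 23 24 25 26
G :  0  1  0  1  0  1  0  1  2  3  2  3  2  3  2  0  1  0  1  0  1  0  1  2  3  2  3
G_A(26) = 3.
Pile B, S = {1, 3, 6, 7, 9}:
n :  0  1  2  3  4  5  6  7  8  9 10 11 12 13 14 15 16 17 18 19 20 21 22 23 24
G :  0  1  0  1  0  1  2  3  2  3  2  3  0  1  0  1  0  1  2  3  2  3  2  3  0
G_B(24) = 0.
Pile C, S = {1, 3, 9}:
G(0) = 0
G(1) = mex{0} = 1
G(2) = mex{1} = 0
G(3) = mex{0,0} = 1
G(4) = mex{1,1} = 0
G(5) = mex{0,0} = 1
G(6) = mex{1,1} = 0
G(7) = mex{0,0} = 1
G(8) = mex{1,1} = 0
G(9) = mex{0,0,0} = 1
G(10) = mex{1,1,1} = 0
G(11) = mex{0,0,0} = 1
G(12) = mex{1,1,1} = 0
G(13) = mex{0,0,0} = 1
G(14) = mex{1,1,1} = 0
G(15) = mex{0,0,0} = 1
G(16) = mex{1,1,1} = 0
G(17) = mex{0,0,0} = 1
G(18) = mex{1,1,1} = 0
G(19) = mex{0,0,0} = 1
G(20) = mex{1,1,1} = 0
G(21) = mex{0,0,0} = 1
G(22) = mex{1,1,1} = 0
G(23) = mex{0,0,0} = 1
G_C(23) = 1.
Combined Grundy value = 3 ⊕ 0 ⊕ 1 = 2.
A winning move leaves total XOR = 0, i.e. changes one component's Grundy value g to g ⊕ X where X is the current total.
Pile A: need g' = 3⊕2 = 1. Options: 26−1→G=2, 26−7→G=0, 26−8→G=1. Hits: 1.
Pile B: need g' = 0⊕2 = 2. Options: 24−1→G=3, 24−3→G=3, 24−6→G=2, 24−7→G=1, 24−9→G=1. Hits: 1.
Pile C: need g' = 1⊕2 = 3. Options: 23−1→G=0, 23−3→G=0, 23−9→G=0. Hits: 0.

2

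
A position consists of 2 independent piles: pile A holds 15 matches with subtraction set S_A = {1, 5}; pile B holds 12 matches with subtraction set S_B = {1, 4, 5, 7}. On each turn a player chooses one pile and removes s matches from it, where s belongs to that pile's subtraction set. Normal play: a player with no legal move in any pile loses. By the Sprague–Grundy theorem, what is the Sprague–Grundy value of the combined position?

3

Pile A, S = {1, 5}:
n :  0  1  2  3  4  5  6  7  8  9 10 11 12 13 14 15
G :  0  1  0  1  0  1  0  1  0  1  0  1  0  1  0  1
G_A(15) = 1.
Pile B, S = {1, 4, 5, 7}:
G(0) = 0
G(1) = mex{0} = 1
G(2) = mex{1} = 0
G(3) = mex{0} = 1
G(4) = mex{1,0} = 2
G(5) = mex{2,1,0} = 3
G(6) = mex{3,0,1} = 2
G(7) = mex{2,1,0,0} = 3
G(8) = mex{3,2,1,1} = 0
G(9) = mex{0,3,2,0} = 1
G(10) = mex{1,2,3,1} = 0
G(11) = mex{0,3,2,2} = 1
G(12) = mex{1,0,3,3} = 2
G_B(12) = 2.
Combined Grundy value = 1 ⊕ 2 = 3.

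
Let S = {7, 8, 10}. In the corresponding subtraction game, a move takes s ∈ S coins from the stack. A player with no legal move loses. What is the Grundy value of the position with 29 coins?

1

n :  0  1  2  3  4  5  6  7  8  9 10 11 12 13 14 15 16 17 18 19 20 21 22 23 24 25 26 27 28 29
G :  0  0  0  0  0  0  0  1  1  1  1  1  1  1  2  2  2  0  0  0  0  0  0  0  1  1  1  1  1  1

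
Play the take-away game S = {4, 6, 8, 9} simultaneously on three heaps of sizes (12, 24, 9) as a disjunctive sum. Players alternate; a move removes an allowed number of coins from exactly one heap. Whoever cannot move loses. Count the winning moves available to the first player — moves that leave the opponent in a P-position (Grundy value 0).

All heaps use S = {4, 6, 8, 9}:
n :  0  1  2  3  4  5  6  7  8  9 10 11 12 13 14 15 16 17 18 19 20 21 22 23 24
G :  0  0  0  0  1  1  1  1  2  2  2  2  3  0  0  0  0  1  1  1  1  2  2  2  2
Heap A: G(12) = 3.
Heap B: G(24) = 2.
Heap C: G(9) = 2.
Combined Grundy value = 3 ⊕ 2 ⊕ 2 = 3.
A winning move leaves total XOR = 0, i.e. changes one component's Grundy value g to g ⊕ X where X is the current total.
Heap A: need g' = 3⊕3 = 0. Options: 12−4→G=2, 12−6→G=1, 12−8→G=1, 12−9→G=0. Hits: 1.
Heap B: need g' = 2⊕3 = 1. Options: 24−4→G=1, 24−6→G=1, 24−8→G=0, 24−9→G=0. Hits: 2.
Heap C: need g' = 2⊕3 = 1. Options: 9−4→G=1, 9−6→G=0, 9−8→G=0, 9−9→G=0. Hits: 1.

4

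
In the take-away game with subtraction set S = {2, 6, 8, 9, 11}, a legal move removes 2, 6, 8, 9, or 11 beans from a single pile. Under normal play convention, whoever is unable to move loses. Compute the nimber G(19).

G(0) = 0
G(1) = mex{} = 0
G(2) = mex{0} = 1
G(3) = mex{0} = 1
G(4) = mex{1} = 0
G(5) = mex{1} = 0
G(6) = mex{0,0} = 1
G(7) = mex{0,0} = 1
G(8) = mex{1,1,0} = 2
G(9) = mex{1,1,0,0} = 2
G(10) = mex{2,0,1,0} = 3
G(11) = mex{2,0,1,1,0} = 3
G(12) = mex{3,1,0,1,0} = 2
G(13) = mex{3,1,0,0,1} = 2
G(14) = mex{2,2,1,0,1} = 3
G(15) = mex{2,2,1,1,0} = 3
G(16) = mex{3,3,2,1,0} = 4
G(17) = mex{3,3,2,2,1} = 0
G(18) = mex{4,2,3,2,1} = 0
G(19) = mex{0,2,3,3,2} = 1

1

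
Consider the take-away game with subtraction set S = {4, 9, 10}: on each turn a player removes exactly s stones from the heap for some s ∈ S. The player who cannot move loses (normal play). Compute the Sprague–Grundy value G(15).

G(0) = 0
G(1) = mex{} = 0
G(2) = mex{} = 0
G(3) = mex{} = 0
G(4) = mex{0} = 1
G(5) = mex{0} = 1
G(6) = mex{0} = 1
G(7) = mex{0} = 1
G(8) = mex{1} = 0
G(9) = mex{1,0} = 2
G(10) = mex{1,0,0} = 2
G(11) = mex{1,0,0} = 2
G(12) = mex{0,0,0} = 1
G(13) = mex{2,1,0} = 3
G(14) = mex{2,1,1} = 0
G(15) = mex{2,1,1} = 0

0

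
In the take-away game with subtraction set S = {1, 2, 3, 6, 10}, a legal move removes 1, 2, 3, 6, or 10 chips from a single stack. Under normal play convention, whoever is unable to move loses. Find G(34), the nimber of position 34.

G(0) = 0
G(1) = mex{0} = 1
G(2) = mex{1,0} = 2
G(3) = mex{2,1,0} = 3
G(4) = mex{3,2,1} = 0
G(5) = mex{0,3,2} = 1
G(6) = mex{1,0,3,0} = 2
G(7) = mex{2,1,0,1} = 3
G(8) = mex{3,2,1,2} = 0
G(9) = mex{0,3,2,3} = 1
G(10) = mex{1,0,3,0,0} = 2
G(11) = mex{2,1,0,1,1} = 3
G(12) = mex{3,2,1,2,2} = 0
G(13) = mex{0,3,2,3,3} = 1
G(14) = mex{1,0,3,0,0} = 2
G(15) = mex{2,1,0,1,1} = 3
G(16) = mex{3,2,1,2,2} = 0
G(17) = mex{0,3,2,3,3} = 1
G(18) = mex{1,0,3,0,0} = 2
G(19) = mex{2,1,0,1,1} = 3
G(20) = mex{3,2,1,2,2} = 0
G(21) = mex{0,3,2,3,3} = 1
G(22) = mex{1,0,3,0,0} = 2
G(23) = mex{2,1,0,1,1} = 3
G(24) = mex{3,2,1,2,2} = 0
G(25) = mex{0,3,2,3,3} = 1
G(26) = mex{1,0,3,0,0} = 2
G(27) = mex{2,1,0,1,1} = 3
G(28) = mex{3,2,1,2,2} = 0
G(29) = mex{0,3,2,3,3} = 1
G(30) = mex{1,0,3,0,0} = 2
G(31) = mex{2,1,0,1,1} = 3
G(32) = mex{3,2,1,2,2} = 0
G(33) = mex{0,3,2,3,3} = 1
G(34) = mex{1,0,3,0,0} = 2

2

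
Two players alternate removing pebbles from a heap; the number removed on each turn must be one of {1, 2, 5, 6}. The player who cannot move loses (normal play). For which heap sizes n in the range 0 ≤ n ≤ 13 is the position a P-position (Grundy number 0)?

G(0) = 0
G(1) = mex{0} = 1
G(2) = mex{1,0} = 2
G(3) = mex{2,1} = 0
G(4) = mex{0,2} = 1
G(5) = mex{1,0,0} = 2
G(6) = mex{2,1,1,0} = 3
G(7) = mex{3,2,2,1} = 0
G(8) = mex{0,3,0,2} = 1
G(9) = mex{1,0,1,0} = 2
G(10) = mex{2,1,2,1} = 0
G(11) = mex{0,2,3,2} = 1
G(12) = mex{1,0,0,3} = 2
G(13) = mex{2,1,1,0} = 3
P-positions are exactly the n with G(n) = 0.

0, 3, 7, 10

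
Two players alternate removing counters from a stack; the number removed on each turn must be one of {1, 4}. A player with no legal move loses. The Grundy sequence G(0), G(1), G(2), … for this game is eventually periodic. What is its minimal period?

5

G(0) = 0
G(1) = mex{0} = 1
G(2) = mex{1} = 0
G(3) = mex{0} = 1
G(4) = mex{1,0} = 2
G(5) = mex{2,1} = 0
G(6) = mex{0,0} = 1
G(7) = mex{1,1} = 0
G(8) = mex{0,2} = 1
G(9) = mex{1,0} = 2
G(10) = mex{2,1} = 0
G(11) = mex{0,0} = 1
G(12) = mex{1,1} = 0
G(13) = mex{0,2} = 1
G(14) = mex{1,0} = 2
G(n+5) = G(n) holds for n = 0,…,3 (a full window of length max(S) = 4), so the sequence is purely periodic with period 5.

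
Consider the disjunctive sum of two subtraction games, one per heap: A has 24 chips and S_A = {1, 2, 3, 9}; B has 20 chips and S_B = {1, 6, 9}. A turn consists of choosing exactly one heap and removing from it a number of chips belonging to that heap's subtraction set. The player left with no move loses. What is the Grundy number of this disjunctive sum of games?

Heap A, S = {1, 2, 3, 9}:
n :  0  1  2  3  4  5  6  7  8  9 10 11 12 13 14 15 16 17 18 19 20 21 22 23 24
G :  0  1  2  3  0  1  2  3  0  1  2  3  0  1  2  3  0  1  2  3  0  1  2  3  0
G_A(24) = 0.
Heap B, S = {1, 6, 9}:
G(0) = 0
G(1) = mex{0} = 1
G(2) = mex{1} = 0
G(3) = mex{0} = 1
G(4) = mex{1} = 0
G(5) = mex{0} = 1
G(6) = mex{1,0} = 2
G(7) = mex{2,1} = 0
G(8) = mex{0,0} = 1
G(9) = mex{1,1,0} = 2
G(10) = mex{2,0,1} = 3
G(11) = mex{3,1,0} = 2
G(12) = mex{2,2,1} = 0
G(13) = mex{0,0,0} = 1
G(14) = mex{1,1,1} = 0
G(15) = mex{0,2,2} = 1
G(16) = mex{1,3,0} = 2
G(17) = mex{2,2,1} = 0
G(18) = mex{0,0,2} = 1
G(19) = mex{1,1,3} = 0
G(20) = mex{0,0,2} = 1
G_B(20) = 1.
Combined Grundy value = 0 ⊕ 1 = 1.

1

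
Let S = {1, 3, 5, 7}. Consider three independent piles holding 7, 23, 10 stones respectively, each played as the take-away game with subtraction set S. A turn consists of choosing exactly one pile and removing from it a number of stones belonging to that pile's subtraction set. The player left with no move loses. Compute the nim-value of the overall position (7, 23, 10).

0

All piles use S = {1, 3, 5, 7}:
G(0) = 0
G(1) = mex{0} = 1
G(2) = mex{1} = 0
G(3) = mex{0,0} = 1
G(4) = mex{1,1} = 0
G(5) = mex{0,0,0} = 1
G(6) = mex{1,1,1} = 0
G(7) = mex{0,0,0,0} = 1
G(8) = mex{1,1,1,1} = 0
G(9) = mex{0,0,0,0} = 1
G(10) = mex{1,1,1,1} = 0
G(11) = mex{0,0,0,0} = 1
G(12) = mex{1,1,1,1} = 0
G(13) = mex{0,0,0,0} = 1
G(14) = mex{1,1,1,1} = 0
G(15) = mex{0,0,0,0} = 1
G(16) = mex{1,1,1,1} = 0
G(17) = mex{0,0,0,0} = 1
G(18) = mex{1,1,1,1} = 0
G(19) = mex{0,0,0,0} = 1
G(20) = mex{1,1,1,1} = 0
G(21) = mex{0,0,0,0} = 1
G(22) = mex{1,1,1,1} = 0
G(23) = mex{0,0,0,0} = 1
Pile A: G(7) = 1.
Pile B: G(23) = 1.
Pile C: G(10) = 0.
Combined Grundy value = 1 ⊕ 1 ⊕ 0 = 0.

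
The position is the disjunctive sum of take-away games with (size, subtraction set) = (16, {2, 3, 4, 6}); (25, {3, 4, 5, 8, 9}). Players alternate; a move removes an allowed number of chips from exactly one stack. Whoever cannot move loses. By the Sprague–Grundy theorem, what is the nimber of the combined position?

Stack A, S = {2, 3, 4, 6}:
n :  0  1  2  3  4  5  6  7  8  9 10 11 12 13 14 15 16
G :  0  0  1  1  2  2  3  3  0  0  1  1  2  2  3  3  0
G_A(16) = 0.
Stack B, S = {3, 4, 5, 8, 9}:
n :  0  1  2  3  4  5  6  7  8  9 10 11 12 13 14 15 16 17 18 19 20 21 22 23 24 25
G :  0  0  0  1  1  1  2  2  2  3  3  3  0  0  0  1  1  1  2  2  2  3  3  3  0  0
G_B(25) = 0.
Combined Grundy value = 0 ⊕ 0 = 0.

0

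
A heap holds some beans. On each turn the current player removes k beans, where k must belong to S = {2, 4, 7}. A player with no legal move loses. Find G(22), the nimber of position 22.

n :  0  1  2  3  4  5  6  7  8  9 10 11 12 13 14 15 16 17 18 19 20 21 22
G :  0  0  1  1  2  2  0  3  1  0  2  1  0  2  1  0  2  1  0  2  1  0  2

2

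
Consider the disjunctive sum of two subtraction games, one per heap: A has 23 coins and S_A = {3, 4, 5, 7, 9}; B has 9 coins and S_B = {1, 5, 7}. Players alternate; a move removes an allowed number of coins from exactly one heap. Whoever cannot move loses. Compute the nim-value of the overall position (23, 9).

2

Heap A, S = {3, 4, 5, 7, 9}:
n :  0  1  2  3  4  5  6  7  8  9 10 11 12 13 14 15 16 17 18 19 20 21 22 23
G :  0  0  0  1  1  1  2  2  2  3  3  3  0  0  0  1  1  1  2  2  2  3  3  3
G_A(23) = 3.
Heap B, S = {1, 5, 7}:
G(0) = 0
G(1) = mex{0} = 1
G(2) = mex{1} = 0
G(3) = mex{0} = 1
G(4) = mex{1} = 0
G(5) = mex{0,0} = 1
G(6) = mex{1,1} = 0
G(7) = mex{0,0,0} = 1
G(8) = mex{1,1,1} = 0
G(9) = mex{0,0,0} = 1
G_B(9) = 1.
Combined Grundy value = 3 ⊕ 1 = 2.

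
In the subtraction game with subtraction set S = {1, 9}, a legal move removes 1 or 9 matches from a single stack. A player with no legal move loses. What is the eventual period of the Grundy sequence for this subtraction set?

2

n :  0  1  2  3  4  5  6  7  8  9 10 11 12 13 14
G :  0  1  0  1  0  1  0  1  0  1  0  1  0  1  0
G(n+2) = G(n) holds for n = 0,…,8 (a full window of length max(S) = 9), so the sequence is purely periodic with period 2.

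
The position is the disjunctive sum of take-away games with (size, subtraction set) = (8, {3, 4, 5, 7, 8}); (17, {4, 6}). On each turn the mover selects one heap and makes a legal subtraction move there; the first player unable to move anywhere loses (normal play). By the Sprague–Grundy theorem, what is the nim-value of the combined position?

3

Heap A, S = {3, 4, 5, 7, 8}:
n : 0 1 2 3 4 5 6 7 8
G : 0 0 0 1 1 1 2 2 2
G_A(8) = 2.
Heap B, S = {4, 6}:
n :  0  1  2  3  4  5  6  7  8  9 10 11 12 13 14 15 16 17
G :  0  0  0  0  1  1  1  1  2  2  0  0  0  0  1  1  1  1
G_B(17) = 1.
Combined Grundy value = 2 ⊕ 1 = 3.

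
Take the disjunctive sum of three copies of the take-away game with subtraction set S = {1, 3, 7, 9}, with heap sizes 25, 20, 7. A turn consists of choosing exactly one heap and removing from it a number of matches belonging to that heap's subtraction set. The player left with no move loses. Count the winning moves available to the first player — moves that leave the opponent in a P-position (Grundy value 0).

All heaps use S = {1, 3, 7, 9}:
n :  0  1  2  3  4  5  6  7  8  9 10 11 12 13 14 15 16 17 18 19 20 21 22 23 24 25
G :  0  1  0  1  0  1  0  1  0  1  0  1  0  1  0  1  0  1  0  1  0  1  0  1  0  1
Heap A: G(25) = 1.
Heap B: G(20) = 0.
Heap C: G(7) = 1.
Combined Grundy value = 1 ⊕ 0 ⊕ 1 = 0.
A winning move leaves total XOR = 0, i.e. changes one component's Grundy value g to g ⊕ X where X is the current total.
Heap A: target g' = 1⊕0 = 1, but every legal move changes the Grundy value (mex property), so 0 moves.
Heap B: target g' = 0⊕0 = 0, but every legal move changes the Grundy value (mex property), so 0 moves.
Heap C: target g' = 1⊕0 = 1, but every legal move changes the Grundy value (mex property), so 0 moves.

0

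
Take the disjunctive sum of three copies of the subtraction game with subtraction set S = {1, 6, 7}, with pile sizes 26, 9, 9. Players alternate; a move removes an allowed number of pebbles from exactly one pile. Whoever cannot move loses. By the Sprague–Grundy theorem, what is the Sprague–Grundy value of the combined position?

All piles use S = {1, 6, 7}:
n :  0  1  2  3  4  5  6  7  8  9 10 11 12 13 14 15 16 17 18 19 20 21 22 23 24 25 26
G :  0  1  0  1  0  1  2  3  2  3  2  3  0  1  0  1  0  1  2  3  2  3  2  3  0  1  0
Pile A: G(26) = 0.
Pile B: G(9) = 3.
Pile C: G(9) = 3.
Combined Grundy value = 0 ⊕ 3 ⊕ 3 = 0.

0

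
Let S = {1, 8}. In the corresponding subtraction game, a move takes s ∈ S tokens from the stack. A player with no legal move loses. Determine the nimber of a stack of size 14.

1

n :  0  1  2  3  4  5  6  7  8  9 10 11 12 13 14
G :  0  1  0  1  0  1  0  1  2  0  1  0  1  0  1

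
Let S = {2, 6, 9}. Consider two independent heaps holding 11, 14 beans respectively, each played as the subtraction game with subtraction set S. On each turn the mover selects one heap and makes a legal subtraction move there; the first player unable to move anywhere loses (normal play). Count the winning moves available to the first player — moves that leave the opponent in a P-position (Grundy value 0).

All heaps use S = {2, 6, 9}:
n :  0  1  2  3  4  5  6  7  8  9 10 11 12 13 14
G :  0  0  1  1  0  0  1  1  0  2  1  3  0  2  1
Heap A: G(11) = 3.
Heap B: G(14) = 1.
Combined Grundy value = 3 ⊕ 1 = 2.
A winning move leaves total XOR = 0, i.e. changes one component's Grundy value g to g ⊕ X where X is the current total.
Heap A: need g' = 3⊕2 = 1. Options: 11−2→G=2, 11−6→G=0, 11−9→G=1. Hits: 1.
Heap B: need g' = 1⊕2 = 3. Options: 14−2→G=0, 14−6→G=0, 14−9→G=0. Hits: 0.

1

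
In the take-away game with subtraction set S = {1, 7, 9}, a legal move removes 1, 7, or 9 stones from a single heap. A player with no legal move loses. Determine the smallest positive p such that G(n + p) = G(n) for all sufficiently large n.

2

G(0) = 0
G(1) = mex{0} = 1
G(2) = mex{1} = 0
G(3) = mex{0} = 1
G(4) = mex{1} = 0
G(5) = mex{0} = 1
G(6) = mex{1} = 0
G(7) = mex{0,0} = 1
G(8) = mex{1,1} = 0
G(9) = mex{0,0,0} = 1
G(10) = mex{1,1,1} = 0
G(11) = mex{0,0,0} = 1
G(12) = mex{1,1,1} = 0
G(13) = mex{0,0,0} = 1
G(14) = mex{1,1,1} = 0
G(n+2) = G(n) holds for n = 0,…,8 (a full window of length max(S) = 9), so the sequence is purely periodic with period 2.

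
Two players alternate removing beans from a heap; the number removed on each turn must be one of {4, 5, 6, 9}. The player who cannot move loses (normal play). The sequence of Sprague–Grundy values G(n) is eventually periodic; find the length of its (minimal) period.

n :  0  1  2  3  4  5  6  7  8  9 10 11 12 13 14 15 16 17 18 19 20 21 22 23 24 25 26 27
G :  0  0  0  0  1  1  1  1  2  2  2  2  3  0  0  0  0  1  1  1  1  2  2  2  2  3  0  0
G(n+13) = G(n) holds for n = 0,…,8 (a full window of length max(S) = 9), so the sequence is purely periodic with period 13.

13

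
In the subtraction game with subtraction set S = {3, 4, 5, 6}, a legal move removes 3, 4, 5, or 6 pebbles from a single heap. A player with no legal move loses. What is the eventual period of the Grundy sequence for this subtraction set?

n :  0  1  2  3  4  5  6  7  8  9 10 11 12 13 14 15 16 17 18 19
G :  0  0  0  1  1  1  2  2  2  0  0  0  1  1  1  2  2  2  0  0
G(n+9) = G(n) holds for n = 0,…,5 (a full window of length max(S) = 6), so the sequence is purely periodic with period 9.

9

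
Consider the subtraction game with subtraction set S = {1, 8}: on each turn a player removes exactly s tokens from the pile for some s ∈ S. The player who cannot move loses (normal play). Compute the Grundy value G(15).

0

G(0) = 0
G(1) = mex{0} = 1
G(2) = mex{1} = 0
G(3) = mex{0} = 1
G(4) = mex{1} = 0
G(5) = mex{0} = 1
G(6) = mex{1} = 0
G(7) = mex{0} = 1
G(8) = mex{1,0} = 2
G(9) = mex{2,1} = 0
G(10) = mex{0,0} = 1
G(11) = mex{1,1} = 0
G(12) = mex{0,0} = 1
G(13) = mex{1,1} = 0
G(14) = mex{0,0} = 1
G(15) = mex{1,1} = 0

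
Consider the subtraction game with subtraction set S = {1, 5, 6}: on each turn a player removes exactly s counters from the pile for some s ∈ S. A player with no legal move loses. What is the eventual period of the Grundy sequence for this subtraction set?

11

n :  0  1  2  3  4  5  6  7  8  9 10 11 12 13 14 15 16 17 18 19 20 21 22 23
G :  0  1  0  1  0  1  2  3  2  3  2  0  1  0  1  0  1  2  3  2  3  2  0  1
G(n+11) = G(n) holds for n = 0,…,5 (a full window of length max(S) = 6), so the sequence is purely periodic with period 11.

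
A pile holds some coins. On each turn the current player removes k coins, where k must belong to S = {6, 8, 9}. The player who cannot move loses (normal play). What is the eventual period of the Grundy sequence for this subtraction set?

15

n :  0  1  2  3  4  5  6  7  8  9 10 11 12 13 14 15 16 17 18 19 20 21 22 23 24 25 26 27 28 29 30 31
G :  0  0  0  0  0  0  1  1  1  1  1  1  2  2  2  0  0  0  0  0  0  1  1  1  1  1  1  2  2  2  0  0
G(n+15) = G(n) holds for n = 0,…,8 (a full window of length max(S) = 9), so the sequence is purely periodic with period 15.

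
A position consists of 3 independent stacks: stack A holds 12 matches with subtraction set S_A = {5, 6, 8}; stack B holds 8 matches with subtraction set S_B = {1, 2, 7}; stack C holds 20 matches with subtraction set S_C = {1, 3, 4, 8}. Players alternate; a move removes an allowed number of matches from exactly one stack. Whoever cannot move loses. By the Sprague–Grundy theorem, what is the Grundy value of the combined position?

Stack A, S = {5, 6, 8}:
n :  0  1  2  3  4  5  6  7  8  9 10 11 12
G :  0  0  0  0  0  1  1  1  1  1  2  2  2
G_A(12) = 2.
Stack B, S = {1, 2, 7}:
G(0) = 0
G(1) = mex{0} = 1
G(2) = mex{1,0} = 2
G(3) = mex{2,1} = 0
G(4) = mex{0,2} = 1
G(5) = mex{1,0} = 2
G(6) = mex{2,1} = 0
G(7) = mex{0,2,0} = 1
G(8) = mex{1,0,1} = 2
G_B(8) = 2.
Stack C, S = {1, 3, 4, 8}:
G(0) = 0
G(1) = mex{0} = 1
G(2) = mex{1} = 0
G(3) = mex{0,0} = 1
G(4) = mex{1,1,0} = 2
G(5) = mex{2,0,1} = 3
G(6) = mex{3,1,0} = 2
G(7) = mex{2,2,1} = 0
G(8) = mex{0,3,2,0} = 1
G(9) = mex{1,2,3,1} = 0
G(10) = mex{0,0,2,0} = 1
G(11) = mex{1,1,0,1} = 2
G(12) = mex{2,0,1,2} = 3
G(13) = mex{3,1,0,3} = 2
G(14) = mex{2,2,1,2} = 0
G(15) = mex{0,3,2,0} = 1
G(16) = mex{1,2,3,1} = 0
G(17) = mex{0,0,2,0} = 1
G(18) = mex{1,1,0,1} = 2
G(19) = mex{2,0,1,2} = 3
G(20) = mex{3,1,0,3} = 2
G_C(20) = 2.
Combined Grundy value = 2 ⊕ 2 ⊕ 2 = 2.

2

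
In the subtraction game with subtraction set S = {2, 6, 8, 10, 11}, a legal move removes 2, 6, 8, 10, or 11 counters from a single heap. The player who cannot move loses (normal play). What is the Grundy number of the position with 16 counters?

4

n :  0  1  2  3  4  5  6  7  8  9 10 11 12 13 14 15 16
G :  0  0  1  1  0  0  1  1  2  2  3  3  2  2  3  3  4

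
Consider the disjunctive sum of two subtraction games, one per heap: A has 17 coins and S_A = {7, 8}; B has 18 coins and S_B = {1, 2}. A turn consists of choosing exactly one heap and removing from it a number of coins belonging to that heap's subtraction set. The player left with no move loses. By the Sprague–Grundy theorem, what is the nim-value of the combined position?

0

Heap A, S = {7, 8}:
n :  0  1  2  3  4  5  6  7  8  9 10 11 12 13 14 15 16 17
G :  0  0  0  0  0  0  0  1  1  1  1  1  1  1  2  0  0  0
G_A(17) = 0.
Heap B, S = {1, 2}:
n :  0  1  2  3  4  5  6  7  8  9 10 11 12 13 14 15 16 17 18
G :  0  1  2  0  1  2  0  1  2  0  1  2  0  1  2  0  1  2  0
G_B(18) = 0.
Combined Grundy value = 0 ⊕ 0 = 0.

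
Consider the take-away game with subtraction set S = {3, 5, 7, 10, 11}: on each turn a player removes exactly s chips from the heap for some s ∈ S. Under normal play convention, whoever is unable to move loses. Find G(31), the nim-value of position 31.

G(0) = 0
G(1) = mex{} = 0
G(2) = mex{} = 0
G(3) = mex{0} = 1
G(4) = mex{0} = 1
G(5) = mex{0,0} = 1
G(6) = mex{1,0} = 2
G(7) = mex{1,0,0} = 2
G(8) = mex{1,1,0} = 2
G(9) = mex{2,1,0} = 3
G(10) = mex{2,1,1,0} = 3
G(11) = mex{2,2,1,0,0} = 3
G(12) = mex{3,2,1,0,0} = 4
G(13) = mex{3,2,2,1,0} = 4
G(14) = mex{3,3,2,1,1} = 0
G(15) = mex{4,3,2,1,1} = 0
G(16) = mex{4,3,3,2,1} = 0
G(17) = mex{0,4,3,2,2} = 1
G(18) = mex{0,4,3,2,2} = 1
G(19) = mex{0,0,4,3,2} = 1
G(20) = mex{1,0,4,3,3} = 2
G(21) = mex{1,0,0,3,3} = 2
G(22) = mex{1,1,0,4,3} = 2
G(23) = mex{2,1,0,4,4} = 3
G(24) = mex{2,1,1,0,4} = 3
G(25) = mex{2,2,1,0,0} = 3
G(26) = mex{3,2,1,0,0} = 4
G(27) = mex{3,2,2,1,0} = 4
G(28) = mex{3,3,2,1,1} = 0
G(29) = mex{4,3,2,1,1} = 0
G(30) = mex{4,3,3,2,1} = 0
G(31) = mex{0,4,3,2,2} = 1

1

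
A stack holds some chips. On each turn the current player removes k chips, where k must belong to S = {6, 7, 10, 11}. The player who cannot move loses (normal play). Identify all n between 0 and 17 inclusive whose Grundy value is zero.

G(0) = 0
G(1) = mex{} = 0
G(2) = mex{} = 0
G(3) = mex{} = 0
G(4) = mex{} = 0
G(5) = mex{} = 0
G(6) = mex{0} = 1
G(7) = mex{0,0} = 1
G(8) = mex{0,0} = 1
G(9) = mex{0,0} = 1
G(10) = mex{0,0,0} = 1
G(11) = mex{0,0,0,0} = 1
G(12) = mex{1,0,0,0} = 2
G(13) = mex{1,1,0,0} = 2
G(14) = mex{1,1,0,0} = 2
G(15) = mex{1,1,0,0} = 2
G(16) = mex{1,1,1,0} = 2
G(17) = mex{1,1,1,1} = 0
P-positions are exactly the n with G(n) = 0.

0, 1, 2, 3, 4, 5, 17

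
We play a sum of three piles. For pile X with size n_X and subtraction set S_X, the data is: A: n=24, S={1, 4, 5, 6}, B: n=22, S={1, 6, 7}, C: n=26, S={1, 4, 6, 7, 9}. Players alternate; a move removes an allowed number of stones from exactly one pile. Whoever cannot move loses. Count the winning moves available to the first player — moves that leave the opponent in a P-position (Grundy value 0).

Pile A, S = {1, 4, 5, 6}:
G(0) = 0
G(1) = mex{0} = 1
G(2) = mex{1} = 0
G(3) = mex{0} = 1
G(4) = mex{1,0} = 2
G(5) = mex{2,1,0} = 3
G(6) = mex{3,0,1,0} = 2
G(7) = mex{2,1,0,1} = 3
G(8) = mex{3,2,1,0} = 4
G(9) = mex{4,3,2,1} = 0
G(10) = mex{0,2,3,2} = 1
G(11) = mex{1,3,2,3} = 0
G(12) = mex{0,4,3,2} = 1
G(13) = mex{1,0,4,3} = 2
G(14) = mex{2,1,0,4} = 3
G(15) = mex{3,0,1,0} = 2
G(16) = mex{2,1,0,1} = 3
G(17) = mex{3,2,1,0} = 4
G(18) = mex{4,3,2,1} = 0
G(19) = mex{0,2,3,2} = 1
G(20) = mex{1,3,2,3} = 0
G(21) = mex{0,4,3,2} = 1
G(22) = mex{1,0,4,3} = 2
G(23) = mex{2,1,0,4} = 3
G(24) = mex{3,0,1,0} = 2
G_A(24) = 2.
Pile B, S = {1, 6, 7}:
n :  0  1  2  3  4  5  6  7  8  9 10 11 12 13 14 15 16 17 18 19 20 21 22
G :  0  1  0  1  0  1  2  3  2  3  2  3  0  1  0  1  0  1  2  3  2  3  2
G_B(22) = 2.
Pile C, S = {1, 4, 6, 7, 9}:
G(0) = 0
G(1) = mex{0} = 1
G(2) = mex{1} = 0
G(3) = mex{0} = 1
G(4) = mex{1,0} = 2
G(5) = mex{2,1} = 0
G(6) = mex{0,0,0} = 1
G(7) = mex{1,1,1,0} = 2
G(8) = mex{2,2,0,1} = 3
G(9) = mex{3,0,1,0,0} = 2
G(10) = mex{2,1,2,1,1} = 0
G(11) = mex{0,2,0,2,0} = 1
G(12) = mex{1,3,1,0,1} = 2
G(13) = mex{2,2,2,1,2} = 0
G(14) = mex{0,0,3,2,0} = 1
G(15) = mex{1,1,2,3,1} = 0
G(16) = mex{0,2,0,2,2} = 1
G(17) = mex{1,0,1,0,3} = 2
G(18) = mex{2,1,2,1,2} = 0
G(19) = mex{0,0,0,2,0} = 1
G(20) = mex{1,1,1,0,1} = 2
G(21) = mex{2,2,0,1,2} = 3
G(22) = mex{3,0,1,0,0} = 2
G(23) = mex{2,1,2,1,1} = 0
G(24) = mex{0,2,0,2,0} = 1
G(25) = mex{1,3,1,0,1} = 2
G(26) = mex{2,2,2,1,2} = 0
G_C(26) = 0.
Combined Grundy value = 2 ⊕ 2 ⊕ 0 = 0.
A winning move leaves total XOR = 0, i.e. changes one component's Grundy value g to g ⊕ X where X is the current total.
Pile A: target g' = 2⊕0 = 2, but every legal move changes the Grundy value (mex property), so 0 moves.
Pile B: target g' = 2⊕0 = 2, but every legal move changes the Grundy value (mex property), so 0 moves.
Pile C: target g' = 0⊕0 = 0, but every legal move changes the Grundy value (mex property), so 0 moves.

0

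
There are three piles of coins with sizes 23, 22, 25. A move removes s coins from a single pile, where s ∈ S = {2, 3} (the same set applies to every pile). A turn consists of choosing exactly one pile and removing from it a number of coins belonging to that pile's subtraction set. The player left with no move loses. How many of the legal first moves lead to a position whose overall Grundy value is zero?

All piles use S = {2, 3}:
n :  0  1  2  3  4  5  6  7  8  9 10 11 12 13 14 15 16 17 18 19 20 21 22 23 24 25
G :  0  0  1  1  2  0  0  1  1  2  0  0  1  1  2  0  0  1  1  2  0  0  1  1  2  0
Pile A: G(23) = 1.
Pile B: G(22) = 1.
Pile C: G(25) = 0.
Combined Grundy value = 1 ⊕ 1 ⊕ 0 = 0.
A winning move leaves total XOR = 0, i.e. changes one component's Grundy value g to g ⊕ X where X is the current total.
Pile A: target g' = 1⊕0 = 1, but every legal move changes the Grundy value (mex property), so 0 moves.
Pile B: target g' = 1⊕0 = 1, but every legal move changes the Grundy value (mex property), so 0 moves.
Pile C: target g' = 0⊕0 = 0, but every legal move changes the Grundy value (mex property), so 0 moves.

0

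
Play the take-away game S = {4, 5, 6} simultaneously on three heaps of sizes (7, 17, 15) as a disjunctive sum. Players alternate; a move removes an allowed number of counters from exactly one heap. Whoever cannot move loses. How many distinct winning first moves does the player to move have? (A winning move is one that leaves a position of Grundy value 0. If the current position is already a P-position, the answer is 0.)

8

All heaps use S = {4, 5, 6}:
G(0) = 0
G(1) = mex{} = 0
G(2) = mex{} = 0
G(3) = mex{} = 0
G(4) = mex{0} = 1
G(5) = mex{0,0} = 1
G(6) = mex{0,0,0} = 1
G(7) = mex{0,0,0} = 1
G(8) = mex{1,0,0} = 2
G(9) = mex{1,1,0} = 2
G(10) = mex{1,1,1} = 0
G(11) = mex{1,1,1} = 0
G(12) = mex{2,1,1} = 0
G(13) = mex{2,2,1} = 0
G(14) = mex{0,2,2} = 1
G(15) = mex{0,0,2} = 1
G(16) = mex{0,0,0} = 1
G(17) = mex{0,0,0} = 1
Heap A: G(7) = 1.
Heap B: G(17) = 1.
Heap C: G(15) = 1.
Combined Grundy value = 1 ⊕ 1 ⊕ 1 = 1.
A winning move leaves total XOR = 0, i.e. changes one component's Grundy value g to g ⊕ X where X is the current total.
Heap A: need g' = 1⊕1 = 0. Options: 7−4→G=0, 7−5→G=0, 7−6→G=0. Hits: 3.
Heap B: need g' = 1⊕1 = 0. Options: 17−4→G=0, 17−5→G=0, 17−6→G=0. Hits: 3.
Heap C: need g' = 1⊕1 = 0. Options: 15−4→G=0, 15−5→G=0, 15−6→G=2. Hits: 2.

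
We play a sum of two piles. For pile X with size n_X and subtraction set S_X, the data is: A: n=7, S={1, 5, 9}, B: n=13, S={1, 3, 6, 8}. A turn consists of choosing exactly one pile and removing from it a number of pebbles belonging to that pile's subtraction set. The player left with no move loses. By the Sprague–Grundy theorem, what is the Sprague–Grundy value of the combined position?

Pile A, S = {1, 5, 9}:
G(0) = 0
G(1) = mex{0} = 1
G(2) = mex{1} = 0
G(3) = mex{0} = 1
G(4) = mex{1} = 0
G(5) = mex{0,0} = 1
G(6) = mex{1,1} = 0
G(7) = mex{0,0} = 1
G_A(7) = 1.
Pile B, S = {1, 3, 6, 8}:
n :  0  1  2  3  4  5  6  7  8  9 10 11 12 13
G :  0  1  0  1  0  1  2  3  2  0  1  0  1  0
G_B(13) = 0.
Combined Grundy value = 1 ⊕ 0 = 1.

1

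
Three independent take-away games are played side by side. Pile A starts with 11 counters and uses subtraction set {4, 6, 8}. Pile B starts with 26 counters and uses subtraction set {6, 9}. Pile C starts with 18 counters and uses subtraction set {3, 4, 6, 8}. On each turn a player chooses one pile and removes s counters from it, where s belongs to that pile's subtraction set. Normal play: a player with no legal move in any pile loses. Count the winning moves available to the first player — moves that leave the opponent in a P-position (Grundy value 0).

3

Pile A, S = {4, 6, 8}:
G(0) = 0
G(1) = mex{} = 0
G(2) = mex{} = 0
G(3) = mex{} = 0
G(4) = mex{0} = 1
G(5) = mex{0} = 1
G(6) = mex{0,0} = 1
G(7) = mex{0,0} = 1
G(8) = mex{1,0,0} = 2
G(9) = mex{1,0,0} = 2
G(10) = mex{1,1,0} = 2
G(11) = mex{1,1,0} = 2
G_A(11) = 2.
Pile B, S = {6, 9}:
n :  0  1  2  3  4  5  6  7  8  9 10 11 12 13 14 15 16 17 18 19 20 21 22 23 24 25 26
G :  0  0  0  0  0  0  1  1  1  1  1  1  2  2  2  0  0  0  0  0  0  1  1  1  1  1  1
G_B(26) = 1.
Pile C, S = {3, 4, 6, 8}:
n :  0  1  2  3  4  5  6  7  8  9 10 11 12 13 14 15 16 17 18
G :  0  0  0  1  1  1  2  2  2  3  3  0  0  0  1  1  1  2  2
G_C(18) = 2.
Combined Grundy value = 2 ⊕ 1 ⊕ 2 = 1.
A winning move leaves total XOR = 0, i.e. changes one component's Grundy value g to g ⊕ X where X is the current total.
Pile A: need g' = 2⊕1 = 3. Options: 11−4→G=1, 11−6→G=1, 11−8→G=0. Hits: 0.
Pile B: need g' = 1⊕1 = 0. Options: 26−6→G=0, 26−9→G=0. Hits: 2.
Pile C: need g' = 2⊕1 = 3. Options: 18−3→G=1, 18−4→G=1, 18−6→G=0, 18−8→G=3. Hits: 1.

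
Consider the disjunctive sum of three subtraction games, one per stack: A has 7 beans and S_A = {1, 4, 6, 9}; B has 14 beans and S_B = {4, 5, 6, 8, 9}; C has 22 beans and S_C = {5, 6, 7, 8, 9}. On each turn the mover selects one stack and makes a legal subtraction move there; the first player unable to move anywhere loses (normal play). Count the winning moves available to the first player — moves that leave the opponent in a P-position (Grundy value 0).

Stack A, S = {1, 4, 6, 9}:
n : 0 1 2 3 4 5 6 7
G : 0 1 0 1 2 0 1 0
G_A(7) = 0.
Stack B, S = {4, 5, 6, 8, 9}:
G(0) = 0
G(1) = mex{} = 0
G(2) = mex{} = 0
G(3) = mex{} = 0
G(4) = mex{0} = 1
G(5) = mex{0,0} = 1
G(6) = mex{0,0,0} = 1
G(7) = mex{0,0,0} = 1
G(8) = mex{1,0,0,0} = 2
G(9) = mex{1,1,0,0,0} = 2
G(10) = mex{1,1,1,0,0} = 2
G(11) = mex{1,1,1,0,0} = 2
G(12) = mex{2,1,1,1,0} = 3
G(13) = mex{2,2,1,1,1} = 0
G(14) = mex{2,2,2,1,1} = 0
G_B(14) = 0.
Stack C, S = {5, 6, 7, 8, 9}:
n :  0  1  2  3  4  5  6  7  8  9 10 11 12 13 14 15 16 17 18 19 20 21 22
G :  0  0  0  0  0  1  1  1  1  1  2  2  2  2  0  0  0  0  0  1  1  1  1
G_C(22) = 1.
Combined Grundy value = 0 ⊕ 0 ⊕ 1 = 1.
A winning move leaves total XOR = 0, i.e. changes one component's Grundy value g to g ⊕ X where X is the current total.
Stack A: need g' = 0⊕1 = 1. Options: 7−1→G=1, 7−4→G=1, 7−6→G=1. Hits: 3.
Stack B: need g' = 0⊕1 = 1. Options: 14−4→G=2, 14−5→G=2, 14−6→G=2, 14−8→G=1, 14−9→G=1. Hits: 2.
Stack C: need g' = 1⊕1 = 0. Options: 22−5→G=0, 22−6→G=0, 22−7→G=0, 22−8→G=0, 22−9→G=2. Hits: 4.

9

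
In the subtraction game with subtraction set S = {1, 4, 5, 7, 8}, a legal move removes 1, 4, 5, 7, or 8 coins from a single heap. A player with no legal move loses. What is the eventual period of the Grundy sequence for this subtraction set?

11

G(0) = 0
G(1) = mex{0} = 1
G(2) = mex{1} = 0
G(3) = mex{0} = 1
G(4) = mex{1,0} = 2
G(5) = mex{2,1,0} = 3
G(6) = mex{3,0,1} = 2
G(7) = mex{2,1,0,0} = 3
G(8) = mex{3,2,1,1,0} = 4
G(9) = mex{4,3,2,0,1} = 5
G(10) = mex{5,2,3,1,0} = 4
G(11) = mex{4,3,2,2,1} = 0
G(12) = mex{0,4,3,3,2} = 1
G(13) = mex{1,5,4,2,3} = 0
G(14) = mex{0,4,5,3,2} = 1
G(15) = mex{1,0,4,4,3} = 2
G(16) = mex{2,1,0,5,4} = 3
G(17) = mex{3,0,1,4,5} = 2
G(18) = mex{2,1,0,0,4} = 3
G(19) = mex{3,2,1,1,0} = 4
G(20) = mex{4,3,2,0,1} = 5
G(21) = mex{5,2,3,1,0} = 4
G(22) = mex{4,3,2,2,1} = 0
G(23) = mex{0,4,3,3,2} = 1
G(n+11) = G(n) holds for n = 0,…,7 (a full window of length max(S) = 8), so the sequence is purely periodic with period 11.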